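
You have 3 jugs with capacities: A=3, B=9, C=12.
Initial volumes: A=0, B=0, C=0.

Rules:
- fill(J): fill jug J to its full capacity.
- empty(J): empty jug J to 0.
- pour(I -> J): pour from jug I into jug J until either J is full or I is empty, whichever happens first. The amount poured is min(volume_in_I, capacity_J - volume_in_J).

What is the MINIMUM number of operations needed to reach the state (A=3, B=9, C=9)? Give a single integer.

BFS from (A=0, B=0, C=0). One shortest path:
  1. fill(B) -> (A=0 B=9 C=0)
  2. fill(C) -> (A=0 B=9 C=12)
  3. pour(C -> A) -> (A=3 B=9 C=9)
Reached target in 3 moves.

Answer: 3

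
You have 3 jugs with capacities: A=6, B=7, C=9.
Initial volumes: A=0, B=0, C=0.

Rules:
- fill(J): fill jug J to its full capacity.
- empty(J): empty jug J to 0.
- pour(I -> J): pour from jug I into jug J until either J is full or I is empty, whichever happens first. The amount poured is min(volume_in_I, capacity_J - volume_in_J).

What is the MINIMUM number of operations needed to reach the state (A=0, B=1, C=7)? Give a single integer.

BFS from (A=0, B=0, C=0). One shortest path:
  1. fill(B) -> (A=0 B=7 C=0)
  2. pour(B -> C) -> (A=0 B=0 C=7)
  3. fill(B) -> (A=0 B=7 C=7)
  4. pour(B -> A) -> (A=6 B=1 C=7)
  5. empty(A) -> (A=0 B=1 C=7)
Reached target in 5 moves.

Answer: 5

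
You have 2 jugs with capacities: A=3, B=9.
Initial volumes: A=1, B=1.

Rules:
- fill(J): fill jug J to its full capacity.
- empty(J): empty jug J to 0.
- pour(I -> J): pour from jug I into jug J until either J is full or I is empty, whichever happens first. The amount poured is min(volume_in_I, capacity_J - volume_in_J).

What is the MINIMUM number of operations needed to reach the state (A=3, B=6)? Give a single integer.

Answer: 3

Derivation:
BFS from (A=1, B=1). One shortest path:
  1. empty(A) -> (A=0 B=1)
  2. fill(B) -> (A=0 B=9)
  3. pour(B -> A) -> (A=3 B=6)
Reached target in 3 moves.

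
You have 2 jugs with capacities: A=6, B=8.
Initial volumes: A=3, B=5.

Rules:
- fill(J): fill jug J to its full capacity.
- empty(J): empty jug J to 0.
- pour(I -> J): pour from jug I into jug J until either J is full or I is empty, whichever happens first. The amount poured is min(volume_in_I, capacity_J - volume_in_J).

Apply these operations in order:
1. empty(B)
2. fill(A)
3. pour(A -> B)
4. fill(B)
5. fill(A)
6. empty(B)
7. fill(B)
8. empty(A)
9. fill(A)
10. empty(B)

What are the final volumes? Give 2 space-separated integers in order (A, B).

Step 1: empty(B) -> (A=3 B=0)
Step 2: fill(A) -> (A=6 B=0)
Step 3: pour(A -> B) -> (A=0 B=6)
Step 4: fill(B) -> (A=0 B=8)
Step 5: fill(A) -> (A=6 B=8)
Step 6: empty(B) -> (A=6 B=0)
Step 7: fill(B) -> (A=6 B=8)
Step 8: empty(A) -> (A=0 B=8)
Step 9: fill(A) -> (A=6 B=8)
Step 10: empty(B) -> (A=6 B=0)

Answer: 6 0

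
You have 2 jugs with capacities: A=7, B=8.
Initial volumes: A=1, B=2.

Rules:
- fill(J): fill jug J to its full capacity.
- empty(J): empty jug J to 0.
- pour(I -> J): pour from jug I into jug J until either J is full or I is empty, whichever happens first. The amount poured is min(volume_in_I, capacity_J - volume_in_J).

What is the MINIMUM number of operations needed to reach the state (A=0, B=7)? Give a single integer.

BFS from (A=1, B=2). One shortest path:
  1. fill(A) -> (A=7 B=2)
  2. empty(B) -> (A=7 B=0)
  3. pour(A -> B) -> (A=0 B=7)
Reached target in 3 moves.

Answer: 3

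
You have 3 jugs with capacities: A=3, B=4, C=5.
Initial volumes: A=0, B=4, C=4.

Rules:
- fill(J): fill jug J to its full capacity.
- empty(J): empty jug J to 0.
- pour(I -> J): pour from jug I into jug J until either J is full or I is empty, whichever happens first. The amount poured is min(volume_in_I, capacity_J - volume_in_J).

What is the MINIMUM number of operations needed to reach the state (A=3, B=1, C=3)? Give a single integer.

BFS from (A=0, B=4, C=4). One shortest path:
  1. fill(A) -> (A=3 B=4 C=4)
  2. empty(C) -> (A=3 B=4 C=0)
  3. pour(A -> C) -> (A=0 B=4 C=3)
  4. pour(B -> A) -> (A=3 B=1 C=3)
Reached target in 4 moves.

Answer: 4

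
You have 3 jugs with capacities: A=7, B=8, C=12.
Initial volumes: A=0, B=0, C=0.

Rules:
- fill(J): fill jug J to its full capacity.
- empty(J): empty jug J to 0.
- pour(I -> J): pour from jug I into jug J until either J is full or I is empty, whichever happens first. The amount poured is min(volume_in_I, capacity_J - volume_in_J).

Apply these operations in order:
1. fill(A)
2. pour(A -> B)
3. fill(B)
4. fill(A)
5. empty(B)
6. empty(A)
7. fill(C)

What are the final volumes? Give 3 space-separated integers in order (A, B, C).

Answer: 0 0 12

Derivation:
Step 1: fill(A) -> (A=7 B=0 C=0)
Step 2: pour(A -> B) -> (A=0 B=7 C=0)
Step 3: fill(B) -> (A=0 B=8 C=0)
Step 4: fill(A) -> (A=7 B=8 C=0)
Step 5: empty(B) -> (A=7 B=0 C=0)
Step 6: empty(A) -> (A=0 B=0 C=0)
Step 7: fill(C) -> (A=0 B=0 C=12)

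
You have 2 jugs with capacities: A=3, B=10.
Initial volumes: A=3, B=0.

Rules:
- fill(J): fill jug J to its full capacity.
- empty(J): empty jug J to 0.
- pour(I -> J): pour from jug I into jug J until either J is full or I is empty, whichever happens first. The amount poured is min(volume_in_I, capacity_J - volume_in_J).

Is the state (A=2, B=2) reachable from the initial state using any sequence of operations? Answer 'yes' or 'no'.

Answer: no

Derivation:
BFS explored all 26 reachable states.
Reachable set includes: (0,0), (0,1), (0,2), (0,3), (0,4), (0,5), (0,6), (0,7), (0,8), (0,9), (0,10), (1,0) ...
Target (A=2, B=2) not in reachable set → no.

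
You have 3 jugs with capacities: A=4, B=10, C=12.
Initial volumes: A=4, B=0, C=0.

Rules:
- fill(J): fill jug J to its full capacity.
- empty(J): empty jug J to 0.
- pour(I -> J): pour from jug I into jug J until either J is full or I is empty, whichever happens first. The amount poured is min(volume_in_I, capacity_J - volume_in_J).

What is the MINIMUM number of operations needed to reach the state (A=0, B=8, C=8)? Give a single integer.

Answer: 4

Derivation:
BFS from (A=4, B=0, C=0). One shortest path:
  1. fill(C) -> (A=4 B=0 C=12)
  2. pour(A -> B) -> (A=0 B=4 C=12)
  3. pour(C -> A) -> (A=4 B=4 C=8)
  4. pour(A -> B) -> (A=0 B=8 C=8)
Reached target in 4 moves.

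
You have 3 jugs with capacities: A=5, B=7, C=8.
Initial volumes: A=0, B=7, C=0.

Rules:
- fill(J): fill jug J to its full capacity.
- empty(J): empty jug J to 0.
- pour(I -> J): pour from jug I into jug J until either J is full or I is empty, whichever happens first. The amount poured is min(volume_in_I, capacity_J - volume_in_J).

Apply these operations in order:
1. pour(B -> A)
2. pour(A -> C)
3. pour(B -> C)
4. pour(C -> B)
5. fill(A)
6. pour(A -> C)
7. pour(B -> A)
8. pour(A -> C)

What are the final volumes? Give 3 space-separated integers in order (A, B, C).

Step 1: pour(B -> A) -> (A=5 B=2 C=0)
Step 2: pour(A -> C) -> (A=0 B=2 C=5)
Step 3: pour(B -> C) -> (A=0 B=0 C=7)
Step 4: pour(C -> B) -> (A=0 B=7 C=0)
Step 5: fill(A) -> (A=5 B=7 C=0)
Step 6: pour(A -> C) -> (A=0 B=7 C=5)
Step 7: pour(B -> A) -> (A=5 B=2 C=5)
Step 8: pour(A -> C) -> (A=2 B=2 C=8)

Answer: 2 2 8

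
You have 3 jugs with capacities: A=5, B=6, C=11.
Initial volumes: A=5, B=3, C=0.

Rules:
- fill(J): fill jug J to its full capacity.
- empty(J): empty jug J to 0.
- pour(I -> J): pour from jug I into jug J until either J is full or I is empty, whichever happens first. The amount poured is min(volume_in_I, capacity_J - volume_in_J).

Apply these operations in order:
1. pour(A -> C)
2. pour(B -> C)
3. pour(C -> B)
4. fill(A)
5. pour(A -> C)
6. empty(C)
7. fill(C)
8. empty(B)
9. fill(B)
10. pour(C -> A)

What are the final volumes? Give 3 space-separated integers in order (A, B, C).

Step 1: pour(A -> C) -> (A=0 B=3 C=5)
Step 2: pour(B -> C) -> (A=0 B=0 C=8)
Step 3: pour(C -> B) -> (A=0 B=6 C=2)
Step 4: fill(A) -> (A=5 B=6 C=2)
Step 5: pour(A -> C) -> (A=0 B=6 C=7)
Step 6: empty(C) -> (A=0 B=6 C=0)
Step 7: fill(C) -> (A=0 B=6 C=11)
Step 8: empty(B) -> (A=0 B=0 C=11)
Step 9: fill(B) -> (A=0 B=6 C=11)
Step 10: pour(C -> A) -> (A=5 B=6 C=6)

Answer: 5 6 6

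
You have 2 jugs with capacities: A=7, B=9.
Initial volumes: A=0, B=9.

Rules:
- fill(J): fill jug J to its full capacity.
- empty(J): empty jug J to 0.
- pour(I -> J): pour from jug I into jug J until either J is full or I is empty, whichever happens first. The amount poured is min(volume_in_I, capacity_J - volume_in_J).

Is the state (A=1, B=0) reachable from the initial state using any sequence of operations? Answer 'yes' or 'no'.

BFS from (A=0, B=9):
  1. fill(A) -> (A=7 B=9)
  2. empty(B) -> (A=7 B=0)
  3. pour(A -> B) -> (A=0 B=7)
  4. fill(A) -> (A=7 B=7)
  5. pour(A -> B) -> (A=5 B=9)
  6. empty(B) -> (A=5 B=0)
  7. pour(A -> B) -> (A=0 B=5)
  8. fill(A) -> (A=7 B=5)
  9. pour(A -> B) -> (A=3 B=9)
  10. empty(B) -> (A=3 B=0)
  11. pour(A -> B) -> (A=0 B=3)
  12. fill(A) -> (A=7 B=3)
  13. pour(A -> B) -> (A=1 B=9)
  14. empty(B) -> (A=1 B=0)
Target reached → yes.

Answer: yes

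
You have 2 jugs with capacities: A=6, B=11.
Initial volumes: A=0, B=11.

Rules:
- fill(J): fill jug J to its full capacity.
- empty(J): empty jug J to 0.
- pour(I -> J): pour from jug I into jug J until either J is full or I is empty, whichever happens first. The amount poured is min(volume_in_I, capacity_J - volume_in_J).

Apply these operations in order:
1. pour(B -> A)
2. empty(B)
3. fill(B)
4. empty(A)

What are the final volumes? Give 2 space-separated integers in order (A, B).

Answer: 0 11

Derivation:
Step 1: pour(B -> A) -> (A=6 B=5)
Step 2: empty(B) -> (A=6 B=0)
Step 3: fill(B) -> (A=6 B=11)
Step 4: empty(A) -> (A=0 B=11)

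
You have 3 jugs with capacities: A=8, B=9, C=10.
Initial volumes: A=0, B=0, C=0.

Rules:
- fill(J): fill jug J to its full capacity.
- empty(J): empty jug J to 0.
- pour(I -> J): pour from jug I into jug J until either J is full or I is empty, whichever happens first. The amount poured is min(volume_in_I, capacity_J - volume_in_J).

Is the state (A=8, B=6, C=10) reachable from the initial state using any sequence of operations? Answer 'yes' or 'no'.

BFS from (A=0, B=0, C=0):
  1. fill(A) -> (A=8 B=0 C=0)
  2. pour(A -> B) -> (A=0 B=8 C=0)
  3. fill(A) -> (A=8 B=8 C=0)
  4. pour(A -> C) -> (A=0 B=8 C=8)
  5. fill(A) -> (A=8 B=8 C=8)
  6. pour(B -> C) -> (A=8 B=6 C=10)
Target reached → yes.

Answer: yes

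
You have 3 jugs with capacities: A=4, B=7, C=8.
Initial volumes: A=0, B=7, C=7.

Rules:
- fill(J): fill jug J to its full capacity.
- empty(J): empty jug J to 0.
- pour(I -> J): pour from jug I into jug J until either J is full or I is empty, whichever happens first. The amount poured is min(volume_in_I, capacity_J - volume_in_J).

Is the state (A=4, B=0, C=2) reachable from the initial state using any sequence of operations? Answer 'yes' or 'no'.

Answer: yes

Derivation:
BFS from (A=0, B=7, C=7):
  1. pour(B -> A) -> (A=4 B=3 C=7)
  2. pour(B -> C) -> (A=4 B=2 C=8)
  3. empty(C) -> (A=4 B=2 C=0)
  4. pour(B -> C) -> (A=4 B=0 C=2)
Target reached → yes.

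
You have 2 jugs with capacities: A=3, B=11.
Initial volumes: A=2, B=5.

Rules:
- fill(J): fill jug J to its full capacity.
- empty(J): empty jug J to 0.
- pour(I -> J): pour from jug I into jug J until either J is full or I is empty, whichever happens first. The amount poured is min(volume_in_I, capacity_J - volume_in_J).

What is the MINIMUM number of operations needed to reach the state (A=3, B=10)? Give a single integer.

Answer: 2

Derivation:
BFS from (A=2, B=5). One shortest path:
  1. fill(B) -> (A=2 B=11)
  2. pour(B -> A) -> (A=3 B=10)
Reached target in 2 moves.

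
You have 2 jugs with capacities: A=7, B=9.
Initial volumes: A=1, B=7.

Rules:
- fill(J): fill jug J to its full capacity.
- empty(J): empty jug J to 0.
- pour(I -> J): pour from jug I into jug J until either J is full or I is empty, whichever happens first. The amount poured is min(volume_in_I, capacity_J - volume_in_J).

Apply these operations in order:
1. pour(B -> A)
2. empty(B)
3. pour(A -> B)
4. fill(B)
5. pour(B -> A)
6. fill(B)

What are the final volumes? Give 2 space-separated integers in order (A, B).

Answer: 7 9

Derivation:
Step 1: pour(B -> A) -> (A=7 B=1)
Step 2: empty(B) -> (A=7 B=0)
Step 3: pour(A -> B) -> (A=0 B=7)
Step 4: fill(B) -> (A=0 B=9)
Step 5: pour(B -> A) -> (A=7 B=2)
Step 6: fill(B) -> (A=7 B=9)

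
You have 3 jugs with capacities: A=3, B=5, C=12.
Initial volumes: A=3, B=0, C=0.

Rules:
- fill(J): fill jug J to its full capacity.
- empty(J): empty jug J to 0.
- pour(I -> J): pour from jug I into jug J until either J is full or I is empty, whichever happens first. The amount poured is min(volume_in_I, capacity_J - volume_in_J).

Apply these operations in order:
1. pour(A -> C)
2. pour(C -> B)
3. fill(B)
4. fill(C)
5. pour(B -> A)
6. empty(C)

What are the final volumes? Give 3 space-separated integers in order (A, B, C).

Step 1: pour(A -> C) -> (A=0 B=0 C=3)
Step 2: pour(C -> B) -> (A=0 B=3 C=0)
Step 3: fill(B) -> (A=0 B=5 C=0)
Step 4: fill(C) -> (A=0 B=5 C=12)
Step 5: pour(B -> A) -> (A=3 B=2 C=12)
Step 6: empty(C) -> (A=3 B=2 C=0)

Answer: 3 2 0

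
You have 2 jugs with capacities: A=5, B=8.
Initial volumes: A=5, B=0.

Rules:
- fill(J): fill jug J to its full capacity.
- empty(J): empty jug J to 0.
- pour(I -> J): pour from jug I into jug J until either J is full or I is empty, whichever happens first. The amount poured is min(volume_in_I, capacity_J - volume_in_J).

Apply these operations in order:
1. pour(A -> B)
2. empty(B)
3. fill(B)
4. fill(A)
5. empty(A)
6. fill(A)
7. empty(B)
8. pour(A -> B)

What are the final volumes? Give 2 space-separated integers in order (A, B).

Step 1: pour(A -> B) -> (A=0 B=5)
Step 2: empty(B) -> (A=0 B=0)
Step 3: fill(B) -> (A=0 B=8)
Step 4: fill(A) -> (A=5 B=8)
Step 5: empty(A) -> (A=0 B=8)
Step 6: fill(A) -> (A=5 B=8)
Step 7: empty(B) -> (A=5 B=0)
Step 8: pour(A -> B) -> (A=0 B=5)

Answer: 0 5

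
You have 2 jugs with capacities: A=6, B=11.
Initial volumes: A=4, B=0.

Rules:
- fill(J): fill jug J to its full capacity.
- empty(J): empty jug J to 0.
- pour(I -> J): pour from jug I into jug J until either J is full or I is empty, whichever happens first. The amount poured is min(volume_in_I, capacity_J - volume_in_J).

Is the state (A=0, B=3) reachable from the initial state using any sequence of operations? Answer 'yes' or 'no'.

Answer: yes

Derivation:
BFS from (A=4, B=0):
  1. fill(B) -> (A=4 B=11)
  2. pour(B -> A) -> (A=6 B=9)
  3. empty(A) -> (A=0 B=9)
  4. pour(B -> A) -> (A=6 B=3)
  5. empty(A) -> (A=0 B=3)
Target reached → yes.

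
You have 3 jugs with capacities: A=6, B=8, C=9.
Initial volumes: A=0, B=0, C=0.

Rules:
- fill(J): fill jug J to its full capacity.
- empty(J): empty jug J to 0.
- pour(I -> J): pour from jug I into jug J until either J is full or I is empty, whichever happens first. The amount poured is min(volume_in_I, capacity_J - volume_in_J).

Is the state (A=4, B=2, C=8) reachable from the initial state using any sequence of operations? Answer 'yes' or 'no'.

BFS explored all 350 reachable states.
Reachable set includes: (0,0,0), (0,0,1), (0,0,2), (0,0,3), (0,0,4), (0,0,5), (0,0,6), (0,0,7), (0,0,8), (0,0,9), (0,1,0), (0,1,1) ...
Target (A=4, B=2, C=8) not in reachable set → no.

Answer: no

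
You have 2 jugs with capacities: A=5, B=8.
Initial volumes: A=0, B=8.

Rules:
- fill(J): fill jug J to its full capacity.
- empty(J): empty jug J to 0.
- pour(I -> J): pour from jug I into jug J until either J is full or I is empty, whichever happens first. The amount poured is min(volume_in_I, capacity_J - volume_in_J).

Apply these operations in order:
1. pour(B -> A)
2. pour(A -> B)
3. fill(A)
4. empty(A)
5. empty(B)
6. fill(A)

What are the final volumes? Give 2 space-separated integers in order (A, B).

Answer: 5 0

Derivation:
Step 1: pour(B -> A) -> (A=5 B=3)
Step 2: pour(A -> B) -> (A=0 B=8)
Step 3: fill(A) -> (A=5 B=8)
Step 4: empty(A) -> (A=0 B=8)
Step 5: empty(B) -> (A=0 B=0)
Step 6: fill(A) -> (A=5 B=0)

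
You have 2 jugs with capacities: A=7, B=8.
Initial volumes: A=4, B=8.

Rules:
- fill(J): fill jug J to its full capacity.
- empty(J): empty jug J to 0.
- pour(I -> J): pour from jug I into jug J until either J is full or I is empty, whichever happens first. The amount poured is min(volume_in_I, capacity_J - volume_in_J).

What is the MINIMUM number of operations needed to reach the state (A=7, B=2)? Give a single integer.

BFS from (A=4, B=8). One shortest path:
  1. empty(A) -> (A=0 B=8)
  2. pour(B -> A) -> (A=7 B=1)
  3. empty(A) -> (A=0 B=1)
  4. pour(B -> A) -> (A=1 B=0)
  5. fill(B) -> (A=1 B=8)
  6. pour(B -> A) -> (A=7 B=2)
Reached target in 6 moves.

Answer: 6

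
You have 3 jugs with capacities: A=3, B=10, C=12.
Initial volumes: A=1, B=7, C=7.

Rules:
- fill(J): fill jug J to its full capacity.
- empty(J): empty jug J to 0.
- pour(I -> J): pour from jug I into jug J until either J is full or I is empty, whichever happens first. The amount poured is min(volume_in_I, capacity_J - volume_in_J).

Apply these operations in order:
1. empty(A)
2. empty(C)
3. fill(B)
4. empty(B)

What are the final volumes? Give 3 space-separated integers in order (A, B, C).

Answer: 0 0 0

Derivation:
Step 1: empty(A) -> (A=0 B=7 C=7)
Step 2: empty(C) -> (A=0 B=7 C=0)
Step 3: fill(B) -> (A=0 B=10 C=0)
Step 4: empty(B) -> (A=0 B=0 C=0)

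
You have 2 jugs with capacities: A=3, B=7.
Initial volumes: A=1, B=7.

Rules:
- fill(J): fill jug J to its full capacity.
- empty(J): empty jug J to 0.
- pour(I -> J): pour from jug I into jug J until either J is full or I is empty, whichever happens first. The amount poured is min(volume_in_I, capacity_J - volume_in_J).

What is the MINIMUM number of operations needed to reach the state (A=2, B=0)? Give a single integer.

Answer: 5

Derivation:
BFS from (A=1, B=7). One shortest path:
  1. pour(B -> A) -> (A=3 B=5)
  2. empty(A) -> (A=0 B=5)
  3. pour(B -> A) -> (A=3 B=2)
  4. empty(A) -> (A=0 B=2)
  5. pour(B -> A) -> (A=2 B=0)
Reached target in 5 moves.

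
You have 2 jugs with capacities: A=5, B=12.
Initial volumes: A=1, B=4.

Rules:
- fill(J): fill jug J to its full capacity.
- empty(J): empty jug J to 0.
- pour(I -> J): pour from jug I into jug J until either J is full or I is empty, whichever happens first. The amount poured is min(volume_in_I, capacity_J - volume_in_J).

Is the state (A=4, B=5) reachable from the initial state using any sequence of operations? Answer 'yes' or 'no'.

BFS explored all 35 reachable states.
Reachable set includes: (0,0), (0,1), (0,2), (0,3), (0,4), (0,5), (0,6), (0,7), (0,8), (0,9), (0,10), (0,11) ...
Target (A=4, B=5) not in reachable set → no.

Answer: no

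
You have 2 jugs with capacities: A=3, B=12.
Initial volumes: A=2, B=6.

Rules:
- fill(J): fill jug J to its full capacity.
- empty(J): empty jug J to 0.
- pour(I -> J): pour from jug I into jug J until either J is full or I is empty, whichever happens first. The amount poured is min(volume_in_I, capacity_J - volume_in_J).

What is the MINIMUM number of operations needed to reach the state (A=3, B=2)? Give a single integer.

BFS from (A=2, B=6). One shortest path:
  1. empty(B) -> (A=2 B=0)
  2. pour(A -> B) -> (A=0 B=2)
  3. fill(A) -> (A=3 B=2)
Reached target in 3 moves.

Answer: 3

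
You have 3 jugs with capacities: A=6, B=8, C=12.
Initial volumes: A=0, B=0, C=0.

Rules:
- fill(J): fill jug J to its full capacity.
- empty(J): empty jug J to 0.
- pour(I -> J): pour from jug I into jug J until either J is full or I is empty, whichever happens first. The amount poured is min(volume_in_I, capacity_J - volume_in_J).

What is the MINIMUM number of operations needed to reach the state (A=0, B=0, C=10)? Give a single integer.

Answer: 5

Derivation:
BFS from (A=0, B=0, C=0). One shortest path:
  1. fill(A) -> (A=6 B=0 C=0)
  2. fill(C) -> (A=6 B=0 C=12)
  3. pour(A -> B) -> (A=0 B=6 C=12)
  4. pour(C -> B) -> (A=0 B=8 C=10)
  5. empty(B) -> (A=0 B=0 C=10)
Reached target in 5 moves.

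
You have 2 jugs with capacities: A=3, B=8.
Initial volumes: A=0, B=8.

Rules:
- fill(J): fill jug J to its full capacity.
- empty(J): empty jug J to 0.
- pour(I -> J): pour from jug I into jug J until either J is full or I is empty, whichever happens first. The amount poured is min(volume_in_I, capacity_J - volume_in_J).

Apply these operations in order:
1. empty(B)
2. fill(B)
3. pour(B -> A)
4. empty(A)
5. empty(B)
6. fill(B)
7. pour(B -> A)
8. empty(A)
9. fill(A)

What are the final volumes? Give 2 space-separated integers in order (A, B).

Answer: 3 5

Derivation:
Step 1: empty(B) -> (A=0 B=0)
Step 2: fill(B) -> (A=0 B=8)
Step 3: pour(B -> A) -> (A=3 B=5)
Step 4: empty(A) -> (A=0 B=5)
Step 5: empty(B) -> (A=0 B=0)
Step 6: fill(B) -> (A=0 B=8)
Step 7: pour(B -> A) -> (A=3 B=5)
Step 8: empty(A) -> (A=0 B=5)
Step 9: fill(A) -> (A=3 B=5)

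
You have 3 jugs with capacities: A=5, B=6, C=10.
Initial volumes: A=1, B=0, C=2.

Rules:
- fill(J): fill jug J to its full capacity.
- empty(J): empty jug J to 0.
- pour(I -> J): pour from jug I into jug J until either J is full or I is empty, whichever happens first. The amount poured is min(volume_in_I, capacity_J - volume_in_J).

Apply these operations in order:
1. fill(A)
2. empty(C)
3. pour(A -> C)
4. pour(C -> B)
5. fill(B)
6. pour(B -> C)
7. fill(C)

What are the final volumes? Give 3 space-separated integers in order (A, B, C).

Answer: 0 0 10

Derivation:
Step 1: fill(A) -> (A=5 B=0 C=2)
Step 2: empty(C) -> (A=5 B=0 C=0)
Step 3: pour(A -> C) -> (A=0 B=0 C=5)
Step 4: pour(C -> B) -> (A=0 B=5 C=0)
Step 5: fill(B) -> (A=0 B=6 C=0)
Step 6: pour(B -> C) -> (A=0 B=0 C=6)
Step 7: fill(C) -> (A=0 B=0 C=10)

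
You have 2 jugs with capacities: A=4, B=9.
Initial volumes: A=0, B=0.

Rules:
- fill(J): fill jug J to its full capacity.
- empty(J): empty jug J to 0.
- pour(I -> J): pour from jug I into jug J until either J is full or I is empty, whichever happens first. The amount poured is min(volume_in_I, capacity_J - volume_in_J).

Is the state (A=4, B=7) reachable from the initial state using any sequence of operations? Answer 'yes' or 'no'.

Answer: yes

Derivation:
BFS from (A=0, B=0):
  1. fill(A) -> (A=4 B=0)
  2. pour(A -> B) -> (A=0 B=4)
  3. fill(A) -> (A=4 B=4)
  4. pour(A -> B) -> (A=0 B=8)
  5. fill(A) -> (A=4 B=8)
  6. pour(A -> B) -> (A=3 B=9)
  7. empty(B) -> (A=3 B=0)
  8. pour(A -> B) -> (A=0 B=3)
  9. fill(A) -> (A=4 B=3)
  10. pour(A -> B) -> (A=0 B=7)
  11. fill(A) -> (A=4 B=7)
Target reached → yes.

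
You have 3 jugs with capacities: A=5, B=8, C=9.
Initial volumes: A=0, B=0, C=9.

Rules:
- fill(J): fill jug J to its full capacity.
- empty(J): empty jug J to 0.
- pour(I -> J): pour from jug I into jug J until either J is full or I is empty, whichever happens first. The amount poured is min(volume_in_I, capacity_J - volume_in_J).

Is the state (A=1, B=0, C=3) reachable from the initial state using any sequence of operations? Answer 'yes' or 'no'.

BFS from (A=0, B=0, C=9):
  1. pour(C -> B) -> (A=0 B=8 C=1)
  2. pour(B -> A) -> (A=5 B=3 C=1)
  3. empty(A) -> (A=0 B=3 C=1)
  4. pour(C -> A) -> (A=1 B=3 C=0)
  5. pour(B -> C) -> (A=1 B=0 C=3)
Target reached → yes.

Answer: yes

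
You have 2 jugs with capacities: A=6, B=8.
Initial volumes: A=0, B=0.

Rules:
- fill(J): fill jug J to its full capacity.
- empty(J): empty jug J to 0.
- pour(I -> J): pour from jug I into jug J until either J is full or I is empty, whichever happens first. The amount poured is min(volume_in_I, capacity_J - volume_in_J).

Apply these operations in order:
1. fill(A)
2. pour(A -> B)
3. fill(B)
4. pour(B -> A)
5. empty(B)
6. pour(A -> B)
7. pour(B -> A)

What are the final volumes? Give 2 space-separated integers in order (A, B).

Step 1: fill(A) -> (A=6 B=0)
Step 2: pour(A -> B) -> (A=0 B=6)
Step 3: fill(B) -> (A=0 B=8)
Step 4: pour(B -> A) -> (A=6 B=2)
Step 5: empty(B) -> (A=6 B=0)
Step 6: pour(A -> B) -> (A=0 B=6)
Step 7: pour(B -> A) -> (A=6 B=0)

Answer: 6 0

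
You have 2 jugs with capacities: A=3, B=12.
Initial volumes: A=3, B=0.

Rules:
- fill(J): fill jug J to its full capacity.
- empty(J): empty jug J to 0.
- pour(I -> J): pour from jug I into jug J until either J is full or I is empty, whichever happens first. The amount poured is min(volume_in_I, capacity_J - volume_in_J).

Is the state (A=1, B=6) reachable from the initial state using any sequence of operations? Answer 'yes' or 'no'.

Answer: no

Derivation:
BFS explored all 10 reachable states.
Reachable set includes: (0,0), (0,3), (0,6), (0,9), (0,12), (3,0), (3,3), (3,6), (3,9), (3,12)
Target (A=1, B=6) not in reachable set → no.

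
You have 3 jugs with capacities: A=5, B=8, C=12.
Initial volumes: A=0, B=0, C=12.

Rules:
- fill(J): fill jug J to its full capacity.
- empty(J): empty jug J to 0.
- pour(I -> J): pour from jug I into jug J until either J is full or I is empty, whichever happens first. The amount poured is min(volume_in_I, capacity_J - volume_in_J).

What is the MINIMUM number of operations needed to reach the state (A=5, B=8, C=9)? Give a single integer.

BFS from (A=0, B=0, C=12). One shortest path:
  1. fill(A) -> (A=5 B=0 C=12)
  2. pour(A -> B) -> (A=0 B=5 C=12)
  3. fill(A) -> (A=5 B=5 C=12)
  4. pour(C -> B) -> (A=5 B=8 C=9)
Reached target in 4 moves.

Answer: 4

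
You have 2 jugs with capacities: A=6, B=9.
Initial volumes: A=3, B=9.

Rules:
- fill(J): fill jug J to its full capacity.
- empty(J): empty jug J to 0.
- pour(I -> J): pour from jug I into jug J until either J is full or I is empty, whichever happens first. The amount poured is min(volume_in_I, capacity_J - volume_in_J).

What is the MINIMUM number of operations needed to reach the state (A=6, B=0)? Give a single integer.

BFS from (A=3, B=9). One shortest path:
  1. fill(A) -> (A=6 B=9)
  2. empty(B) -> (A=6 B=0)
Reached target in 2 moves.

Answer: 2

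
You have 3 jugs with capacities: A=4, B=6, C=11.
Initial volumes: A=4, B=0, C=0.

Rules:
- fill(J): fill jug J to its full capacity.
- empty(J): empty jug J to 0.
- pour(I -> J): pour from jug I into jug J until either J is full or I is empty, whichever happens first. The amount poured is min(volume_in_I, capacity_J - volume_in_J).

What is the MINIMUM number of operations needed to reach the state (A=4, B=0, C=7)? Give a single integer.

BFS from (A=4, B=0, C=0). One shortest path:
  1. empty(A) -> (A=0 B=0 C=0)
  2. fill(C) -> (A=0 B=0 C=11)
  3. pour(C -> A) -> (A=4 B=0 C=7)
Reached target in 3 moves.

Answer: 3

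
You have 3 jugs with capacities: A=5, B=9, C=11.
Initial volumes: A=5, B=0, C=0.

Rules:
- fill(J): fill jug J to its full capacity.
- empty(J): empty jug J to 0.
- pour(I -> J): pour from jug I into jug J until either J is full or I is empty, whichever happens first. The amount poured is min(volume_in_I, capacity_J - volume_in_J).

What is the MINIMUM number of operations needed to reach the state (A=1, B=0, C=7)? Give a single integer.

BFS from (A=5, B=0, C=0). One shortest path:
  1. fill(B) -> (A=5 B=9 C=0)
  2. pour(B -> C) -> (A=5 B=0 C=9)
  3. pour(A -> B) -> (A=0 B=5 C=9)
  4. fill(A) -> (A=5 B=5 C=9)
  5. pour(A -> B) -> (A=1 B=9 C=9)
  6. pour(B -> C) -> (A=1 B=7 C=11)
  7. empty(C) -> (A=1 B=7 C=0)
  8. pour(B -> C) -> (A=1 B=0 C=7)
Reached target in 8 moves.

Answer: 8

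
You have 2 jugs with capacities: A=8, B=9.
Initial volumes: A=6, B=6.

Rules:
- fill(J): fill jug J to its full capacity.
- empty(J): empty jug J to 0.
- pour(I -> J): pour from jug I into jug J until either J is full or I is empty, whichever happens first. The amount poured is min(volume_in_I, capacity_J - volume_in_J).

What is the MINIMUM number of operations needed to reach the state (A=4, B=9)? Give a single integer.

Answer: 4

Derivation:
BFS from (A=6, B=6). One shortest path:
  1. pour(B -> A) -> (A=8 B=4)
  2. empty(A) -> (A=0 B=4)
  3. pour(B -> A) -> (A=4 B=0)
  4. fill(B) -> (A=4 B=9)
Reached target in 4 moves.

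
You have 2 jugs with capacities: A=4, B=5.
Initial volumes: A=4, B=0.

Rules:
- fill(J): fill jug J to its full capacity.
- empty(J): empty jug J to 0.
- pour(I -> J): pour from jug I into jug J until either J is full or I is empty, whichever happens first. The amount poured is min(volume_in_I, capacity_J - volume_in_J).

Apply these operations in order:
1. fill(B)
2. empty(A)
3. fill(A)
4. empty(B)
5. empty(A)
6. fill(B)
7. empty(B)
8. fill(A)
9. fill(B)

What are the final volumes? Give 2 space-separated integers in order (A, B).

Step 1: fill(B) -> (A=4 B=5)
Step 2: empty(A) -> (A=0 B=5)
Step 3: fill(A) -> (A=4 B=5)
Step 4: empty(B) -> (A=4 B=0)
Step 5: empty(A) -> (A=0 B=0)
Step 6: fill(B) -> (A=0 B=5)
Step 7: empty(B) -> (A=0 B=0)
Step 8: fill(A) -> (A=4 B=0)
Step 9: fill(B) -> (A=4 B=5)

Answer: 4 5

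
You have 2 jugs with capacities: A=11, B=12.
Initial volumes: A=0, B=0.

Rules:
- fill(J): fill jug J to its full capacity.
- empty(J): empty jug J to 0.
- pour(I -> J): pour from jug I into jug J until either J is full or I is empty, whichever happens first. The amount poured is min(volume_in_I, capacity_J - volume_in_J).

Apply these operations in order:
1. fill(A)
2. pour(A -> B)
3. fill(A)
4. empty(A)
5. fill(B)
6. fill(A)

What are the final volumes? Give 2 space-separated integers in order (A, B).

Step 1: fill(A) -> (A=11 B=0)
Step 2: pour(A -> B) -> (A=0 B=11)
Step 3: fill(A) -> (A=11 B=11)
Step 4: empty(A) -> (A=0 B=11)
Step 5: fill(B) -> (A=0 B=12)
Step 6: fill(A) -> (A=11 B=12)

Answer: 11 12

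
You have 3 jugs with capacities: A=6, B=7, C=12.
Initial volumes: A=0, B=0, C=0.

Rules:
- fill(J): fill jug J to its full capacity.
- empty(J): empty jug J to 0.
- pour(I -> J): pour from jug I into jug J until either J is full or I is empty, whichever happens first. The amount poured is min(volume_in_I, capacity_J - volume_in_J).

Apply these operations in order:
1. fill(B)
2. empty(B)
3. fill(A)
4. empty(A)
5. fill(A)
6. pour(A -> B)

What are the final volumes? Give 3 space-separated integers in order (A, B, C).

Answer: 0 6 0

Derivation:
Step 1: fill(B) -> (A=0 B=7 C=0)
Step 2: empty(B) -> (A=0 B=0 C=0)
Step 3: fill(A) -> (A=6 B=0 C=0)
Step 4: empty(A) -> (A=0 B=0 C=0)
Step 5: fill(A) -> (A=6 B=0 C=0)
Step 6: pour(A -> B) -> (A=0 B=6 C=0)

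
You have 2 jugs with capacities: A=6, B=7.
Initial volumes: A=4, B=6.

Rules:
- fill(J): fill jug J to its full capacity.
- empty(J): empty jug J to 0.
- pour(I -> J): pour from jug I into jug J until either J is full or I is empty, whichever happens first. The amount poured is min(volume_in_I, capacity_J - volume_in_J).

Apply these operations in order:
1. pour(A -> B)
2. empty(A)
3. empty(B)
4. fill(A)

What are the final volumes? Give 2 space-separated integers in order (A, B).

Answer: 6 0

Derivation:
Step 1: pour(A -> B) -> (A=3 B=7)
Step 2: empty(A) -> (A=0 B=7)
Step 3: empty(B) -> (A=0 B=0)
Step 4: fill(A) -> (A=6 B=0)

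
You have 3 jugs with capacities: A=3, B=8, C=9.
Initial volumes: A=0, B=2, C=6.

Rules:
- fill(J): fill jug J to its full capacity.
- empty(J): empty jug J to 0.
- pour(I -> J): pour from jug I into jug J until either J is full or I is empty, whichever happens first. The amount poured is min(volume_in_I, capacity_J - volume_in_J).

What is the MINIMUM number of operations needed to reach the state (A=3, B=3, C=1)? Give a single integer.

Answer: 7

Derivation:
BFS from (A=0, B=2, C=6). One shortest path:
  1. fill(A) -> (A=3 B=2 C=6)
  2. empty(B) -> (A=3 B=0 C=6)
  3. fill(C) -> (A=3 B=0 C=9)
  4. pour(C -> B) -> (A=3 B=8 C=1)
  5. empty(B) -> (A=3 B=0 C=1)
  6. pour(A -> B) -> (A=0 B=3 C=1)
  7. fill(A) -> (A=3 B=3 C=1)
Reached target in 7 moves.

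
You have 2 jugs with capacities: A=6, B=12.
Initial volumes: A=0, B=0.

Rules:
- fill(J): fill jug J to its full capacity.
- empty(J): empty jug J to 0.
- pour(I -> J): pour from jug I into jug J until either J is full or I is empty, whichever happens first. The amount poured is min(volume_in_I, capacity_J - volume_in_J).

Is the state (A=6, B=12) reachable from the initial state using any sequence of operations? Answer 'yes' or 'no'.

Answer: yes

Derivation:
BFS from (A=0, B=0):
  1. fill(A) -> (A=6 B=0)
  2. fill(B) -> (A=6 B=12)
Target reached → yes.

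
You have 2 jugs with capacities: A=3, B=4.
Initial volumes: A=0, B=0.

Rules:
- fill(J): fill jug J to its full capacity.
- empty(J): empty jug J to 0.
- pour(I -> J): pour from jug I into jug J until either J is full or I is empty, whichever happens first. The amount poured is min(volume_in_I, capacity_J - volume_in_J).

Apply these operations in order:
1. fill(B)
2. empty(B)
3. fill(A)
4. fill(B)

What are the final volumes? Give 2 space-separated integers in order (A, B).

Step 1: fill(B) -> (A=0 B=4)
Step 2: empty(B) -> (A=0 B=0)
Step 3: fill(A) -> (A=3 B=0)
Step 4: fill(B) -> (A=3 B=4)

Answer: 3 4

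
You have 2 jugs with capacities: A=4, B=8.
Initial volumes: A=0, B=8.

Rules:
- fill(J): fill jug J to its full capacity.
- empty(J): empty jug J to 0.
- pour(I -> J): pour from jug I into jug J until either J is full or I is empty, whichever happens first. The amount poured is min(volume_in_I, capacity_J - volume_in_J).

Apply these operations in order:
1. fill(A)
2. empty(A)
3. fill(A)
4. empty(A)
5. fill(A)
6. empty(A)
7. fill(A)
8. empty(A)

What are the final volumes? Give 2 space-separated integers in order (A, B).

Answer: 0 8

Derivation:
Step 1: fill(A) -> (A=4 B=8)
Step 2: empty(A) -> (A=0 B=8)
Step 3: fill(A) -> (A=4 B=8)
Step 4: empty(A) -> (A=0 B=8)
Step 5: fill(A) -> (A=4 B=8)
Step 6: empty(A) -> (A=0 B=8)
Step 7: fill(A) -> (A=4 B=8)
Step 8: empty(A) -> (A=0 B=8)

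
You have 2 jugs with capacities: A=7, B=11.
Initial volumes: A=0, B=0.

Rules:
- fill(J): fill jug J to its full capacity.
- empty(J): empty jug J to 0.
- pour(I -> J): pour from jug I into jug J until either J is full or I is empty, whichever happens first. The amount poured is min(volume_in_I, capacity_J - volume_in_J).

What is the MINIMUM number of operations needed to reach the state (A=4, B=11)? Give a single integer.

Answer: 5

Derivation:
BFS from (A=0, B=0). One shortest path:
  1. fill(B) -> (A=0 B=11)
  2. pour(B -> A) -> (A=7 B=4)
  3. empty(A) -> (A=0 B=4)
  4. pour(B -> A) -> (A=4 B=0)
  5. fill(B) -> (A=4 B=11)
Reached target in 5 moves.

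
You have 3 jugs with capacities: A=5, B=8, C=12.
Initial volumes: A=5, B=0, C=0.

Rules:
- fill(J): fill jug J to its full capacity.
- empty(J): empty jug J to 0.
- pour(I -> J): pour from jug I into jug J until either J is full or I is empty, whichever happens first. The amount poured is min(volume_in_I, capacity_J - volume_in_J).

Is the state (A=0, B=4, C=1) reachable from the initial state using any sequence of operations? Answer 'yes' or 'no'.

BFS from (A=5, B=0, C=0):
  1. fill(B) -> (A=5 B=8 C=0)
  2. pour(B -> C) -> (A=5 B=0 C=8)
  3. pour(A -> C) -> (A=1 B=0 C=12)
  4. pour(C -> B) -> (A=1 B=8 C=4)
  5. empty(B) -> (A=1 B=0 C=4)
  6. pour(C -> B) -> (A=1 B=4 C=0)
  7. pour(A -> C) -> (A=0 B=4 C=1)
Target reached → yes.

Answer: yes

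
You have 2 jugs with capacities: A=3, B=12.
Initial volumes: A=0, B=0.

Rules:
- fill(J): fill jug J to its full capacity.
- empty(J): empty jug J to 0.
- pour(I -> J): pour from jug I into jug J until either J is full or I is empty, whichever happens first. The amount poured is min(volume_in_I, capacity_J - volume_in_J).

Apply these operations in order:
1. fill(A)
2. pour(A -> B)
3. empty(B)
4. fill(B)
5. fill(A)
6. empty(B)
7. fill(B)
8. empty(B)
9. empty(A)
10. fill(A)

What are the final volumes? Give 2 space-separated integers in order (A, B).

Answer: 3 0

Derivation:
Step 1: fill(A) -> (A=3 B=0)
Step 2: pour(A -> B) -> (A=0 B=3)
Step 3: empty(B) -> (A=0 B=0)
Step 4: fill(B) -> (A=0 B=12)
Step 5: fill(A) -> (A=3 B=12)
Step 6: empty(B) -> (A=3 B=0)
Step 7: fill(B) -> (A=3 B=12)
Step 8: empty(B) -> (A=3 B=0)
Step 9: empty(A) -> (A=0 B=0)
Step 10: fill(A) -> (A=3 B=0)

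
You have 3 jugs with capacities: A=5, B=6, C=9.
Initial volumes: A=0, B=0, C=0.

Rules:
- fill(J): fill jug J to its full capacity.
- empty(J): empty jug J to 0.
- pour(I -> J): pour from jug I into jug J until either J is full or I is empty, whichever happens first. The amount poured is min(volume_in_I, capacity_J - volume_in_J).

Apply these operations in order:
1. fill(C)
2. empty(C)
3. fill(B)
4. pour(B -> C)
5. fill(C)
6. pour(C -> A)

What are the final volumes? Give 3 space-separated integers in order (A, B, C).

Step 1: fill(C) -> (A=0 B=0 C=9)
Step 2: empty(C) -> (A=0 B=0 C=0)
Step 3: fill(B) -> (A=0 B=6 C=0)
Step 4: pour(B -> C) -> (A=0 B=0 C=6)
Step 5: fill(C) -> (A=0 B=0 C=9)
Step 6: pour(C -> A) -> (A=5 B=0 C=4)

Answer: 5 0 4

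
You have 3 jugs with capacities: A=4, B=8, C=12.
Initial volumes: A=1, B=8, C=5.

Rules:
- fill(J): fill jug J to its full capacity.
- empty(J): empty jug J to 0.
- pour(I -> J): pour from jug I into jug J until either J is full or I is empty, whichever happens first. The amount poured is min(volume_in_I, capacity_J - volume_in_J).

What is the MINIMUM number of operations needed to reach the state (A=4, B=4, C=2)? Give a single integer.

Answer: 3

Derivation:
BFS from (A=1, B=8, C=5). One shortest path:
  1. pour(C -> A) -> (A=4 B=8 C=2)
  2. empty(A) -> (A=0 B=8 C=2)
  3. pour(B -> A) -> (A=4 B=4 C=2)
Reached target in 3 moves.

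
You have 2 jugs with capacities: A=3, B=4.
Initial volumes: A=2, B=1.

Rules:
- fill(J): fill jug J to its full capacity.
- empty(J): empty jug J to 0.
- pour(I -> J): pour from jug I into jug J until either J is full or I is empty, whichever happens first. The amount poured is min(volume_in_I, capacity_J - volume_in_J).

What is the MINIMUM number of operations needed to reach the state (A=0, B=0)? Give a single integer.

BFS from (A=2, B=1). One shortest path:
  1. empty(A) -> (A=0 B=1)
  2. empty(B) -> (A=0 B=0)
Reached target in 2 moves.

Answer: 2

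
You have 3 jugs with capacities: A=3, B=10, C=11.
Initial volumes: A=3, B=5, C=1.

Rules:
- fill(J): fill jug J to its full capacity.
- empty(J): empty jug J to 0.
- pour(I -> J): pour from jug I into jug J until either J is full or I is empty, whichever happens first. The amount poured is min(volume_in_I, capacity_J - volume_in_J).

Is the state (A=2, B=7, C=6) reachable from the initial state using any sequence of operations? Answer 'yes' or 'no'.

BFS explored all 348 reachable states.
Reachable set includes: (0,0,0), (0,0,1), (0,0,2), (0,0,3), (0,0,4), (0,0,5), (0,0,6), (0,0,7), (0,0,8), (0,0,9), (0,0,10), (0,0,11) ...
Target (A=2, B=7, C=6) not in reachable set → no.

Answer: no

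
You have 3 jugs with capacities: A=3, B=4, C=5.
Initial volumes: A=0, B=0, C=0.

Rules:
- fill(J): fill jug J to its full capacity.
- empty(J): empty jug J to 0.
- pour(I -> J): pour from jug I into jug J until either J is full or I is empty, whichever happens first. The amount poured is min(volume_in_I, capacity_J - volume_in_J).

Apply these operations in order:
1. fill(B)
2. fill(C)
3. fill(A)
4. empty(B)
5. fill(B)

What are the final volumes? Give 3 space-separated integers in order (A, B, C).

Answer: 3 4 5

Derivation:
Step 1: fill(B) -> (A=0 B=4 C=0)
Step 2: fill(C) -> (A=0 B=4 C=5)
Step 3: fill(A) -> (A=3 B=4 C=5)
Step 4: empty(B) -> (A=3 B=0 C=5)
Step 5: fill(B) -> (A=3 B=4 C=5)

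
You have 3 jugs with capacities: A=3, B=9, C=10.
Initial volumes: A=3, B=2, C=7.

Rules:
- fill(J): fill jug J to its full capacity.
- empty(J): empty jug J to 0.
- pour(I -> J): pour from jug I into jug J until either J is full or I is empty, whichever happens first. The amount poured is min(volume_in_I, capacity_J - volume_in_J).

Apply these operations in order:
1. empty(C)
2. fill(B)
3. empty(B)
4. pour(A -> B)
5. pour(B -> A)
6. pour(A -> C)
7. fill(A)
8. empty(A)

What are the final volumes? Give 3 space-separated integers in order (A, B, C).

Answer: 0 0 3

Derivation:
Step 1: empty(C) -> (A=3 B=2 C=0)
Step 2: fill(B) -> (A=3 B=9 C=0)
Step 3: empty(B) -> (A=3 B=0 C=0)
Step 4: pour(A -> B) -> (A=0 B=3 C=0)
Step 5: pour(B -> A) -> (A=3 B=0 C=0)
Step 6: pour(A -> C) -> (A=0 B=0 C=3)
Step 7: fill(A) -> (A=3 B=0 C=3)
Step 8: empty(A) -> (A=0 B=0 C=3)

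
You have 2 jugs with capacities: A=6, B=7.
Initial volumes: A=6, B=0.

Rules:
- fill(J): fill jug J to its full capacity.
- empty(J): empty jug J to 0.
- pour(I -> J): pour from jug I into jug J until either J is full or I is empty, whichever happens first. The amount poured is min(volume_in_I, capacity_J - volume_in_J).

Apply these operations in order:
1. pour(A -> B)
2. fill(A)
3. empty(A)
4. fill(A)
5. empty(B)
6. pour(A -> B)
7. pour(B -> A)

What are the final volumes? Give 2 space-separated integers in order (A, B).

Step 1: pour(A -> B) -> (A=0 B=6)
Step 2: fill(A) -> (A=6 B=6)
Step 3: empty(A) -> (A=0 B=6)
Step 4: fill(A) -> (A=6 B=6)
Step 5: empty(B) -> (A=6 B=0)
Step 6: pour(A -> B) -> (A=0 B=6)
Step 7: pour(B -> A) -> (A=6 B=0)

Answer: 6 0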